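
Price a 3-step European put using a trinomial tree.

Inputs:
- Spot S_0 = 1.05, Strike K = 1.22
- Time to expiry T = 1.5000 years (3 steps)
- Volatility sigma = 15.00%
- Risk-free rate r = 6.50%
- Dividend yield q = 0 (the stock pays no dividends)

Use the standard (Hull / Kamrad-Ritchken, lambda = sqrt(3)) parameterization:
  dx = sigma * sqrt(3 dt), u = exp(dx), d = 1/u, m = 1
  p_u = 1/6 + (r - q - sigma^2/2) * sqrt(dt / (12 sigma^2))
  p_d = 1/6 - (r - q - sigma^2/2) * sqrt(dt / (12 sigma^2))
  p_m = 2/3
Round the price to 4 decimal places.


Answer: Price = V(0,0) = 0.1089

Derivation:
dt = T/N = 0.500000; dx = sigma*sqrt(3*dt) = 0.183712
u = exp(dx) = 1.201669; d = 1/u = 0.832176
p_u = 0.239811, p_m = 0.666667, p_d = 0.093522
Discount per step: exp(-r*dt) = 0.968022
Stock lattice S(k, j) with j the centered position index:
  k=0: S(0,+0) = 1.0500
  k=1: S(1,-1) = 0.8738; S(1,+0) = 1.0500; S(1,+1) = 1.2618
  k=2: S(2,-2) = 0.7271; S(2,-1) = 0.8738; S(2,+0) = 1.0500; S(2,+1) = 1.2618; S(2,+2) = 1.5162
  k=3: S(3,-3) = 0.6051; S(3,-2) = 0.7271; S(3,-1) = 0.8738; S(3,+0) = 1.0500; S(3,+1) = 1.2618; S(3,+2) = 1.5162; S(3,+3) = 1.8220
Terminal payoffs V(N, j) = max(K - S_T, 0):
  V(3,-3) = 0.614890; V(3,-2) = 0.492858; V(3,-1) = 0.346216; V(3,+0) = 0.170000; V(3,+1) = 0.000000; V(3,+2) = 0.000000; V(3,+3) = 0.000000
Backward induction: V(k, j) = exp(-r*dt) * [p_u * V(k+1, j+1) + p_m * V(k+1, j) + p_d * V(k+1, j-1)]
  V(2,-2) = exp(-r*dt) * [p_u*0.346216 + p_m*0.492858 + p_d*0.614890] = 0.454103
  V(2,-1) = exp(-r*dt) * [p_u*0.170000 + p_m*0.346216 + p_d*0.492858] = 0.307513
  V(2,+0) = exp(-r*dt) * [p_u*0.000000 + p_m*0.170000 + p_d*0.346216] = 0.141053
  V(2,+1) = exp(-r*dt) * [p_u*0.000000 + p_m*0.000000 + p_d*0.170000] = 0.015390
  V(2,+2) = exp(-r*dt) * [p_u*0.000000 + p_m*0.000000 + p_d*0.000000] = 0.000000
  V(1,-1) = exp(-r*dt) * [p_u*0.141053 + p_m*0.307513 + p_d*0.454103] = 0.272308
  V(1,+0) = exp(-r*dt) * [p_u*0.015390 + p_m*0.141053 + p_d*0.307513] = 0.122440
  V(1,+1) = exp(-r*dt) * [p_u*0.000000 + p_m*0.015390 + p_d*0.141053] = 0.022702
  V(0,+0) = exp(-r*dt) * [p_u*0.022702 + p_m*0.122440 + p_d*0.272308] = 0.108939


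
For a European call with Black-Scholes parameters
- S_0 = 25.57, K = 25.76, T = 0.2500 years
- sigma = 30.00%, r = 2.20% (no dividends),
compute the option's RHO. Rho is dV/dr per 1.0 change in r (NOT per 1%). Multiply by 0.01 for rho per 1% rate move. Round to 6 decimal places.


Answer: Rho = 2.978576

Derivation:
d1 = 0.0623125871; d2 = -0.0876874129
phi(d1) = 0.3981685135; exp(-qT) = 1.0000000000; exp(-rT) = 0.9945150973
N(d2) = 0.4650625621
Rho = K*T*exp(-rT)*N(d2) = 25.7600 * 0.2500 * 0.9945150973 * 0.4650625621 = 2.978576


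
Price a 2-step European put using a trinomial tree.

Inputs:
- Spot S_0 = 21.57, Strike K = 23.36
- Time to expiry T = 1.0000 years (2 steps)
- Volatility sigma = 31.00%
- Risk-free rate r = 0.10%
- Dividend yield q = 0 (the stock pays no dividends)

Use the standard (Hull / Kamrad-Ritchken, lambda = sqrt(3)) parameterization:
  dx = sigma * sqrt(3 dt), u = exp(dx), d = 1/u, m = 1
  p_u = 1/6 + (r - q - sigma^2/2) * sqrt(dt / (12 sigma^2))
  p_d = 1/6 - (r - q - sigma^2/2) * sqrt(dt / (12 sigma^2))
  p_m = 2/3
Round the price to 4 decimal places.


dt = T/N = 0.500000; dx = sigma*sqrt(3*dt) = 0.379671
u = exp(dx) = 1.461803; d = 1/u = 0.684086
p_u = 0.135686, p_m = 0.666667, p_d = 0.197647
Discount per step: exp(-r*dt) = 0.999500
Stock lattice S(k, j) with j the centered position index:
  k=0: S(0,+0) = 21.5700
  k=1: S(1,-1) = 14.7557; S(1,+0) = 21.5700; S(1,+1) = 31.5311
  k=2: S(2,-2) = 10.0942; S(2,-1) = 14.7557; S(2,+0) = 21.5700; S(2,+1) = 31.5311; S(2,+2) = 46.0923
Terminal payoffs V(N, j) = max(K - S_T, 0):
  V(2,-2) = 13.265794; V(2,-1) = 8.604254; V(2,+0) = 1.790000; V(2,+1) = 0.000000; V(2,+2) = 0.000000
Backward induction: V(k, j) = exp(-r*dt) * [p_u * V(k+1, j+1) + p_m * V(k+1, j) + p_d * V(k+1, j-1)]
  V(1,-1) = exp(-r*dt) * [p_u*1.790000 + p_m*8.604254 + p_d*13.265794] = 8.596698
  V(1,+0) = exp(-r*dt) * [p_u*0.000000 + p_m*1.790000 + p_d*8.604254] = 2.892496
  V(1,+1) = exp(-r*dt) * [p_u*0.000000 + p_m*0.000000 + p_d*1.790000] = 0.353612
  V(0,+0) = exp(-r*dt) * [p_u*0.353612 + p_m*2.892496 + p_d*8.596698] = 3.673589

Answer: Price = V(0,0) = 3.6736


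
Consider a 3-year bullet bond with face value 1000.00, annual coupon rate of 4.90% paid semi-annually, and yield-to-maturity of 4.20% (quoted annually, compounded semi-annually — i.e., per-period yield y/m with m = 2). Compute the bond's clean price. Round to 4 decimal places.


Coupon per period c = face * coupon_rate / m = 24.500000
Periods per year m = 2; per-period yield y/m = 0.021000
Number of cashflows N = 6
Cashflows (t years, CF_t, discount factor 1/(1+y/m)^(m*t), PV):
  t = 0.5000: CF_t = 24.500000, DF = 0.979432, PV = 23.996082
  t = 1.0000: CF_t = 24.500000, DF = 0.959287, PV = 23.502529
  t = 1.5000: CF_t = 24.500000, DF = 0.939556, PV = 23.019127
  t = 2.0000: CF_t = 24.500000, DF = 0.920231, PV = 22.545668
  t = 2.5000: CF_t = 24.500000, DF = 0.901304, PV = 22.081948
  t = 3.0000: CF_t = 1024.500000, DF = 0.882766, PV = 904.393662
Price P = sum_t PV_t = 1019.539017

Answer: Price = 1019.5390


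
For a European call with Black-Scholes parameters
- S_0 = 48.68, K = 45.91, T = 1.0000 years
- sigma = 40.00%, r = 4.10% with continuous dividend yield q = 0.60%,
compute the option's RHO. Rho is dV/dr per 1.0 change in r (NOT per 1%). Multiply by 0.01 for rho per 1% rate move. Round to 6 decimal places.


Answer: Rho = 22.629827

Derivation:
d1 = 0.4339632746; d2 = 0.0339632746
phi(d1) = 0.3630914329; exp(-qT) = 0.9940179641; exp(-rT) = 0.9598291299
N(d2) = 0.5135467818
Rho = K*T*exp(-rT)*N(d2) = 45.9100 * 1.0000 * 0.9598291299 * 0.5135467818 = 22.629827


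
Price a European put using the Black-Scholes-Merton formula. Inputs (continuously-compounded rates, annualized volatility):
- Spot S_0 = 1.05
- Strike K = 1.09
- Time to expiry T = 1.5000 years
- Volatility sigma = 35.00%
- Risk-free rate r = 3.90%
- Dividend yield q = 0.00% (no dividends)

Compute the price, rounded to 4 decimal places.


d1 = (ln(S/K) + (r - q + 0.5*sigma^2) * T) / (sigma * sqrt(T)) = 0.26358252
d2 = d1 - sigma * sqrt(T) = -0.16507819
exp(-rT) = 0.94317824; exp(-qT) = 1.00000000
P = K * exp(-rT) * N(-d2) - S_0 * exp(-qT) * N(-d1)
N(-d1) = 0.39605082; N(-d2) = 0.56555878
P = 1.0900 * 0.94317824 * 0.56555878 - 1.0500 * 1.00000000 * 0.39605082 = 0.1656

Answer: Price = 0.1656


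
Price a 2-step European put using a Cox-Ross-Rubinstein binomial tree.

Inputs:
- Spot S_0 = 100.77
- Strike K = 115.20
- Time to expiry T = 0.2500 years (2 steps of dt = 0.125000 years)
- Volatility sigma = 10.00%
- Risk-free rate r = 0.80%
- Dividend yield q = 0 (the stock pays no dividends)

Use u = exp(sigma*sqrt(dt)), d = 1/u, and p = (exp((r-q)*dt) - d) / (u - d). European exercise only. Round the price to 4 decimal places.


dt = T/N = 0.125000
u = exp(sigma*sqrt(dt)) = 1.035988; d = 1/u = 0.965262
p = (exp((r-q)*dt) - d) / (u - d) = 0.505308
Discount per step: exp(-r*dt) = 0.999000
Stock lattice S(k, i) with i counting down-moves:
  k=0: S(0,0) = 100.7700
  k=1: S(1,0) = 104.3965; S(1,1) = 97.2695
  k=2: S(2,0) = 108.1535; S(2,1) = 100.7700; S(2,2) = 93.8906
Terminal payoffs V(N, i) = max(K - S_T, 0):
  V(2,0) = 7.046516; V(2,1) = 14.430000; V(2,2) = 21.309424
Backward induction: V(k, i) = exp(-r*dt) * [p * V(k+1, i) + (1-p) * V(k+1, i+1)].
  V(1,0) = exp(-r*dt) * [p*7.046516 + (1-p)*14.430000] = 10.688370
  V(1,1) = exp(-r*dt) * [p*14.430000 + (1-p)*21.309424] = 17.815370
  V(0,0) = exp(-r*dt) * [p*10.688370 + (1-p)*17.815370] = 14.199830

Answer: Price = V(0,0) = 14.1998


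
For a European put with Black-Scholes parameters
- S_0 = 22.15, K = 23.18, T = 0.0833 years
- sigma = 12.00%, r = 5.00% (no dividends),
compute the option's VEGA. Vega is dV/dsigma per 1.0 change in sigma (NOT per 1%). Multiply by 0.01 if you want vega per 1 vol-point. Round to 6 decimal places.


Answer: Vega = 1.279138

Derivation:
d1 = -1.1747842846; d2 = -1.2094183719
phi(d1) = 0.2000880837; exp(-qT) = 1.0000000000; exp(-rT) = 0.9958436616
Vega = S * exp(-qT) * phi(d1) * sqrt(T) = 22.1500 * 1.0000000000 * 0.2000880837 * 0.2886173938 = 1.279138


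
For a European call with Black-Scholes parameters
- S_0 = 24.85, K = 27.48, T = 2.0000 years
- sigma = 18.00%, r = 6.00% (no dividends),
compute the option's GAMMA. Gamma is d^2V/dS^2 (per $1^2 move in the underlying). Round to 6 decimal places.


Answer: Gamma = 0.061774

Derivation:
d1 = 0.2034868101; d2 = -0.0510716311
phi(d1) = 0.3907677153; exp(-qT) = 1.0000000000; exp(-rT) = 0.8869204367
Gamma = exp(-qT) * phi(d1) / (S * sigma * sqrt(T)) = 1.0000000000 * 0.3907677153 / (24.8500 * 0.1800 * 1.4142135624) = 0.061774


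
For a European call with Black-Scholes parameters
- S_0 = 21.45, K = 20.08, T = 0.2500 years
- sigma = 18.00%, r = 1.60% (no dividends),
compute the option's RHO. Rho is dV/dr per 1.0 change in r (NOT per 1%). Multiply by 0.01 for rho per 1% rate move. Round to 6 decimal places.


Answer: Rho = 3.840740

Derivation:
d1 = 0.8227816728; d2 = 0.7327816728
phi(d1) = 0.2843858393; exp(-qT) = 1.0000000000; exp(-rT) = 0.9960079893
N(d2) = 0.7681541995
Rho = K*T*exp(-rT)*N(d2) = 20.0800 * 0.2500 * 0.9960079893 * 0.7681541995 = 3.840740


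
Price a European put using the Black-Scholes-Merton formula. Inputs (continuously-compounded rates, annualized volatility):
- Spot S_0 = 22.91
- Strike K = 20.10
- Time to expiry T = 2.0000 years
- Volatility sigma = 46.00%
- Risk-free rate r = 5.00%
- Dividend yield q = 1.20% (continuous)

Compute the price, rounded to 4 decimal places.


d1 = (ln(S/K) + (r - q + 0.5*sigma^2) * T) / (sigma * sqrt(T)) = 0.64324225
d2 = d1 - sigma * sqrt(T) = -0.00729599
exp(-rT) = 0.90483742; exp(-qT) = 0.97628571
P = K * exp(-rT) * N(-d2) - S_0 * exp(-qT) * N(-d1)
N(-d1) = 0.26003346; N(-d2) = 0.50291065
P = 20.1000 * 0.90483742 * 0.50291065 - 22.9100 * 0.97628571 * 0.26003346 = 3.3305

Answer: Price = 3.3305


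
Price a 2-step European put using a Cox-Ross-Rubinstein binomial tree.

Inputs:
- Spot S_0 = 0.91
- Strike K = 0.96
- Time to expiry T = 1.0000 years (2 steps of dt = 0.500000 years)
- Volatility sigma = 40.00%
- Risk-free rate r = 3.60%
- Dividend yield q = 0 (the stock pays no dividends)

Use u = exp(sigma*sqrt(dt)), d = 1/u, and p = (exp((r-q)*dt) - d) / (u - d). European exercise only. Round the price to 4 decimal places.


dt = T/N = 0.500000
u = exp(sigma*sqrt(dt)) = 1.326896; d = 1/u = 0.753638
p = (exp((r-q)*dt) - d) / (u - d) = 0.461441
Discount per step: exp(-r*dt) = 0.982161
Stock lattice S(k, i) with i counting down-moves:
  k=0: S(0,0) = 0.9100
  k=1: S(1,0) = 1.2075; S(1,1) = 0.6858
  k=2: S(2,0) = 1.6022; S(2,1) = 0.9100; S(2,2) = 0.5169
Terminal payoffs V(N, i) = max(K - S_T, 0):
  V(2,0) = 0.000000; V(2,1) = 0.050000; V(2,2) = 0.443147
Backward induction: V(k, i) = exp(-r*dt) * [p * V(k+1, i) + (1-p) * V(k+1, i+1)].
  V(1,0) = exp(-r*dt) * [p*0.000000 + (1-p)*0.050000] = 0.026448
  V(1,1) = exp(-r*dt) * [p*0.050000 + (1-p)*0.443147] = 0.257064
  V(0,0) = exp(-r*dt) * [p*0.026448 + (1-p)*0.257064] = 0.147961

Answer: Price = V(0,0) = 0.1480


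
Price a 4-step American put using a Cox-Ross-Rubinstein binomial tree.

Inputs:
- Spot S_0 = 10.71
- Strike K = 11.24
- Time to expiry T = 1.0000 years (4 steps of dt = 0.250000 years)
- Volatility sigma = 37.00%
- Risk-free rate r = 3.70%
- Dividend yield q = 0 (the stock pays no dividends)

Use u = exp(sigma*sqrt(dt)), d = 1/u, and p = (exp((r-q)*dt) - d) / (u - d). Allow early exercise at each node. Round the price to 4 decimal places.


dt = T/N = 0.250000
u = exp(sigma*sqrt(dt)) = 1.203218; d = 1/u = 0.831104
p = (exp((r-q)*dt) - d) / (u - d) = 0.478855
Discount per step: exp(-r*dt) = 0.990793
Stock lattice S(k, i) with i counting down-moves:
  k=0: S(0,0) = 10.7100
  k=1: S(1,0) = 12.8865; S(1,1) = 8.9011
  k=2: S(2,0) = 15.5052; S(2,1) = 10.7100; S(2,2) = 7.3978
  k=3: S(3,0) = 18.6562; S(3,1) = 12.8865; S(3,2) = 8.9011; S(3,3) = 6.1483
  k=4: S(4,0) = 22.4475; S(4,1) = 15.5052; S(4,2) = 10.7100; S(4,3) = 7.3978; S(4,4) = 5.1099
Terminal payoffs V(N, i) = max(K - S_T, 0):
  V(4,0) = 0.000000; V(4,1) = 0.000000; V(4,2) = 0.530000; V(4,3) = 3.842235; V(4,4) = 6.130110
Backward induction: V(k, i) = exp(-r*dt) * [p * V(k+1, i) + (1-p) * V(k+1, i+1)]; then take max(V_cont, immediate exercise) for American.
  V(3,0) = exp(-r*dt) * [p*0.000000 + (1-p)*0.000000] = 0.000000; exercise = 0.000000; V(3,0) = max -> 0.000000
  V(3,1) = exp(-r*dt) * [p*0.000000 + (1-p)*0.530000] = 0.273664; exercise = 0.000000; V(3,1) = max -> 0.273664
  V(3,2) = exp(-r*dt) * [p*0.530000 + (1-p)*3.842235] = 2.235383; exercise = 2.338873; V(3,2) = max -> 2.338873
  V(3,3) = exp(-r*dt) * [p*3.842235 + (1-p)*6.130110] = 4.988195; exercise = 5.091686; V(3,3) = max -> 5.091686
  V(2,0) = exp(-r*dt) * [p*0.000000 + (1-p)*0.273664] = 0.141305; exercise = 0.000000; V(2,0) = max -> 0.141305
  V(2,1) = exp(-r*dt) * [p*0.273664 + (1-p)*2.338873] = 1.337509; exercise = 0.530000; V(2,1) = max -> 1.337509
  V(2,2) = exp(-r*dt) * [p*2.338873 + (1-p)*5.091686] = 3.738745; exercise = 3.842235; V(2,2) = max -> 3.842235
  V(1,0) = exp(-r*dt) * [p*0.141305 + (1-p)*1.337509] = 0.757660; exercise = 0.000000; V(1,0) = max -> 0.757660
  V(1,1) = exp(-r*dt) * [p*1.337509 + (1-p)*3.842235] = 2.618501; exercise = 2.338873; V(1,1) = max -> 2.618501
  V(0,0) = exp(-r*dt) * [p*0.757660 + (1-p)*2.618501] = 1.711524; exercise = 0.530000; V(0,0) = max -> 1.711524

Answer: Price = V(0,0) = 1.7115


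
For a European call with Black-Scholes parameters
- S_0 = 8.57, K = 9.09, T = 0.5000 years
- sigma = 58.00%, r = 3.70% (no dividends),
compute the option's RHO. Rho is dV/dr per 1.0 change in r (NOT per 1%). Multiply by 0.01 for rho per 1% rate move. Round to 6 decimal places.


d1 = 0.1065361808; d2 = -0.3035857523
phi(d1) = 0.3966847033; exp(-qT) = 1.0000000000; exp(-rT) = 0.9816700746
N(d2) = 0.3807217538
Rho = K*T*exp(-rT)*N(d2) = 9.0900 * 0.5000 * 0.9816700746 * 0.3807217538 = 1.698663

Answer: Rho = 1.698663


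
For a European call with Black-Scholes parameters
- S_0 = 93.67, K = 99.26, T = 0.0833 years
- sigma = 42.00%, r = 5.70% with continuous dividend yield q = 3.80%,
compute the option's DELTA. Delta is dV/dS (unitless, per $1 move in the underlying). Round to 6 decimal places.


Answer: Delta = 0.341834

Derivation:
d1 = -0.4045143039; d2 = -0.5257336093
phi(d1) = 0.3676020013; exp(-qT) = 0.9968396046; exp(-rT) = 0.9952631544
N(d1) = 0.3429172808
Delta = exp(-qT) * N(d1) = 0.9968396046 * 0.3429172808 = 0.341834


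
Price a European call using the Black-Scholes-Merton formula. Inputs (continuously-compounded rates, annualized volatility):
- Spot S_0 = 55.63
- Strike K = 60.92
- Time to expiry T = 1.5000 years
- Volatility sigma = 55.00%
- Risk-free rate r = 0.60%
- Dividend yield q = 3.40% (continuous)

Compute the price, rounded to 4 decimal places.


d1 = (ln(S/K) + (r - q + 0.5*sigma^2) * T) / (sigma * sqrt(T)) = 0.13960027
d2 = d1 - sigma * sqrt(T) = -0.53400940
exp(-rT) = 0.99104038; exp(-qT) = 0.95027867
C = S_0 * exp(-qT) * N(d1) - K * exp(-rT) * N(d2)
N(d1) = 0.55551209; N(d2) = 0.29666751
C = 55.6300 * 0.95027867 * 0.55551209 - 60.9200 * 0.99104038 * 0.29666751 = 11.4555

Answer: Price = 11.4555


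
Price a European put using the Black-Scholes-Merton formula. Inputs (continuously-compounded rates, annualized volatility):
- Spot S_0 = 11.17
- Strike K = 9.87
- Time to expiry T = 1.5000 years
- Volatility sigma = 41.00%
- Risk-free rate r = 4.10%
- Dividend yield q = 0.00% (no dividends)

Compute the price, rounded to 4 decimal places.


Answer: Price = 1.2159

Derivation:
d1 = (ln(S/K) + (r - q + 0.5*sigma^2) * T) / (sigma * sqrt(T)) = 0.61995343
d2 = d1 - sigma * sqrt(T) = 0.11780803
exp(-rT) = 0.94035295; exp(-qT) = 1.00000000
P = K * exp(-rT) * N(-d2) - S_0 * exp(-qT) * N(-d1)
N(-d1) = 0.26764422; N(-d2) = 0.45310988
P = 9.8700 * 0.94035295 * 0.45310988 - 11.1700 * 1.00000000 * 0.26764422 = 1.2159


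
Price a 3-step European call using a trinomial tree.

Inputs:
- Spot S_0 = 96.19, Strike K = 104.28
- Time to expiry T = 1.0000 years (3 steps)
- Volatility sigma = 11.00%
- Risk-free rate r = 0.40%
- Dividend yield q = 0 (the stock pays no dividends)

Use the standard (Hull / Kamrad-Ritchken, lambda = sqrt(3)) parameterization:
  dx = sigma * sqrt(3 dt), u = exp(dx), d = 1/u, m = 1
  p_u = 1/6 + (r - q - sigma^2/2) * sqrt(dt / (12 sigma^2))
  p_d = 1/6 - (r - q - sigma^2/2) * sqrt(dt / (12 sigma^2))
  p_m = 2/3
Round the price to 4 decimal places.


Answer: Price = V(0,0) = 1.6731

Derivation:
dt = T/N = 0.333333; dx = sigma*sqrt(3*dt) = 0.110000
u = exp(dx) = 1.116278; d = 1/u = 0.895834
p_u = 0.163561, p_m = 0.666667, p_d = 0.169773
Discount per step: exp(-r*dt) = 0.998668
Stock lattice S(k, j) with j the centered position index:
  k=0: S(0,+0) = 96.1900
  k=1: S(1,-1) = 86.1703; S(1,+0) = 96.1900; S(1,+1) = 107.3748
  k=2: S(2,-2) = 77.1943; S(2,-1) = 86.1703; S(2,+0) = 96.1900; S(2,+1) = 107.3748; S(2,+2) = 119.8601
  k=3: S(3,-3) = 69.1533; S(3,-2) = 77.1943; S(3,-1) = 86.1703; S(3,+0) = 96.1900; S(3,+1) = 107.3748; S(3,+2) = 119.8601; S(3,+3) = 133.7972
Terminal payoffs V(N, j) = max(S_T - K, 0):
  V(3,-3) = 0.000000; V(3,-2) = 0.000000; V(3,-1) = 0.000000; V(3,+0) = 0.000000; V(3,+1) = 3.094788; V(3,+2) = 15.580121; V(3,+3) = 29.517224
Backward induction: V(k, j) = exp(-r*dt) * [p_u * V(k+1, j+1) + p_m * V(k+1, j) + p_d * V(k+1, j-1)]
  V(2,-2) = exp(-r*dt) * [p_u*0.000000 + p_m*0.000000 + p_d*0.000000] = 0.000000
  V(2,-1) = exp(-r*dt) * [p_u*0.000000 + p_m*0.000000 + p_d*0.000000] = 0.000000
  V(2,+0) = exp(-r*dt) * [p_u*3.094788 + p_m*0.000000 + p_d*0.000000] = 0.505511
  V(2,+1) = exp(-r*dt) * [p_u*15.580121 + p_m*3.094788 + p_d*0.000000] = 4.605341
  V(2,+2) = exp(-r*dt) * [p_u*29.517224 + p_m*15.580121 + p_d*3.094788] = 15.719040
  V(1,-1) = exp(-r*dt) * [p_u*0.505511 + p_m*0.000000 + p_d*0.000000] = 0.082571
  V(1,+0) = exp(-r*dt) * [p_u*4.605341 + p_m*0.505511 + p_d*0.000000] = 1.088807
  V(1,+1) = exp(-r*dt) * [p_u*15.719040 + p_m*4.605341 + p_d*0.505511] = 5.719434
  V(0,+0) = exp(-r*dt) * [p_u*5.719434 + p_m*1.088807 + p_d*0.082571] = 1.673131


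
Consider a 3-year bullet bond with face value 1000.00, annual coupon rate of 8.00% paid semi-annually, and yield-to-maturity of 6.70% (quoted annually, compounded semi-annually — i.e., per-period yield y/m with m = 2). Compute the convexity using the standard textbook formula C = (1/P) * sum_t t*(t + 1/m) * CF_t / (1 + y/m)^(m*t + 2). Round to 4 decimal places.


Answer: Convexity = 8.6628

Derivation:
Coupon per period c = face * coupon_rate / m = 40.000000
Periods per year m = 2; per-period yield y/m = 0.033500
Number of cashflows N = 6
Cashflows (t years, CF_t, discount factor 1/(1+y/m)^(m*t), PV):
  t = 0.5000: CF_t = 40.000000, DF = 0.967586, PV = 38.703435
  t = 1.0000: CF_t = 40.000000, DF = 0.936222, PV = 37.448897
  t = 1.5000: CF_t = 40.000000, DF = 0.905876, PV = 36.235024
  t = 2.0000: CF_t = 40.000000, DF = 0.876512, PV = 35.060497
  t = 2.5000: CF_t = 40.000000, DF = 0.848101, PV = 33.924042
  t = 3.0000: CF_t = 1040.000000, DF = 0.820611, PV = 853.435008
Price P = sum_t PV_t = 1034.806902
Convexity numerator sum_t t*(t + 1/m) * CF_t / (1+y/m)^(m*t + 2):
  t = 0.5000: term = 18.117512
  t = 1.0000: term = 52.590745
  t = 1.5000: term = 101.772125
  t = 2.0000: term = 164.122117
  t = 2.5000: term = 238.203363
  t = 3.0000: term = 8389.552395
Convexity = (1/P) * sum = 8964.358256 / 1034.806902 = 8.662832


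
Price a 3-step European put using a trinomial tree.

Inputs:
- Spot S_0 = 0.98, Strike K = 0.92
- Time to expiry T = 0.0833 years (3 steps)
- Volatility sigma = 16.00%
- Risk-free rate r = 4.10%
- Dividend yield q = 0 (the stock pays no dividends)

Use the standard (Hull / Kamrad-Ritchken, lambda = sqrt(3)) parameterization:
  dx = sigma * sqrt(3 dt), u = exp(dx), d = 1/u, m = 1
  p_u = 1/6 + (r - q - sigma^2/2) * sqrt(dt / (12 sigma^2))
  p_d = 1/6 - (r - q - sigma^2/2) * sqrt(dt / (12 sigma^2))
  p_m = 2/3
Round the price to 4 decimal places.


Answer: Price = V(0,0) = 0.0016

Derivation:
dt = T/N = 0.027767; dx = sigma*sqrt(3*dt) = 0.046179
u = exp(dx) = 1.047262; d = 1/u = 0.954871
p_u = 0.175145, p_m = 0.666667, p_d = 0.158189
Discount per step: exp(-r*dt) = 0.998862
Stock lattice S(k, j) with j the centered position index:
  k=0: S(0,+0) = 0.9800
  k=1: S(1,-1) = 0.9358; S(1,+0) = 0.9800; S(1,+1) = 1.0263
  k=2: S(2,-2) = 0.8935; S(2,-1) = 0.9358; S(2,+0) = 0.9800; S(2,+1) = 1.0263; S(2,+2) = 1.0748
  k=3: S(3,-3) = 0.8532; S(3,-2) = 0.8935; S(3,-1) = 0.9358; S(3,+0) = 0.9800; S(3,+1) = 1.0263; S(3,+2) = 1.0748; S(3,+3) = 1.1256
Terminal payoffs V(N, j) = max(K - S_T, 0):
  V(3,-3) = 0.066781; V(3,-2) = 0.026457; V(3,-1) = 0.000000; V(3,+0) = 0.000000; V(3,+1) = 0.000000; V(3,+2) = 0.000000; V(3,+3) = 0.000000
Backward induction: V(k, j) = exp(-r*dt) * [p_u * V(k+1, j+1) + p_m * V(k+1, j) + p_d * V(k+1, j-1)]
  V(2,-2) = exp(-r*dt) * [p_u*0.000000 + p_m*0.026457 + p_d*0.066781] = 0.028170
  V(2,-1) = exp(-r*dt) * [p_u*0.000000 + p_m*0.000000 + p_d*0.026457] = 0.004180
  V(2,+0) = exp(-r*dt) * [p_u*0.000000 + p_m*0.000000 + p_d*0.000000] = 0.000000
  V(2,+1) = exp(-r*dt) * [p_u*0.000000 + p_m*0.000000 + p_d*0.000000] = 0.000000
  V(2,+2) = exp(-r*dt) * [p_u*0.000000 + p_m*0.000000 + p_d*0.000000] = 0.000000
  V(1,-1) = exp(-r*dt) * [p_u*0.000000 + p_m*0.004180 + p_d*0.028170] = 0.007235
  V(1,+0) = exp(-r*dt) * [p_u*0.000000 + p_m*0.000000 + p_d*0.004180] = 0.000661
  V(1,+1) = exp(-r*dt) * [p_u*0.000000 + p_m*0.000000 + p_d*0.000000] = 0.000000
  V(0,+0) = exp(-r*dt) * [p_u*0.000000 + p_m*0.000661 + p_d*0.007235] = 0.001583


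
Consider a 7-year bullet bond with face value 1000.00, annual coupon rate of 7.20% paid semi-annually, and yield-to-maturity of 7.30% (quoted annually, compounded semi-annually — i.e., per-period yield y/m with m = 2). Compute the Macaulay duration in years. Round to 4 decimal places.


Answer: Macaulay duration = 5.6147 years

Derivation:
Coupon per period c = face * coupon_rate / m = 36.000000
Periods per year m = 2; per-period yield y/m = 0.036500
Number of cashflows N = 14
Cashflows (t years, CF_t, discount factor 1/(1+y/m)^(m*t), PV):
  t = 0.5000: CF_t = 36.000000, DF = 0.964785, PV = 34.732272
  t = 1.0000: CF_t = 36.000000, DF = 0.930811, PV = 33.509187
  t = 1.5000: CF_t = 36.000000, DF = 0.898033, PV = 32.329172
  t = 2.0000: CF_t = 36.000000, DF = 0.866409, PV = 31.190711
  t = 2.5000: CF_t = 36.000000, DF = 0.835898, PV = 30.092341
  t = 3.0000: CF_t = 36.000000, DF = 0.806462, PV = 29.032649
  t = 3.5000: CF_t = 36.000000, DF = 0.778063, PV = 28.010274
  t = 4.0000: CF_t = 36.000000, DF = 0.750664, PV = 27.023902
  t = 4.5000: CF_t = 36.000000, DF = 0.724230, PV = 26.072264
  t = 5.0000: CF_t = 36.000000, DF = 0.698726, PV = 25.154138
  t = 5.5000: CF_t = 36.000000, DF = 0.674121, PV = 24.268343
  t = 6.0000: CF_t = 36.000000, DF = 0.650382, PV = 23.413742
  t = 6.5000: CF_t = 36.000000, DF = 0.627479, PV = 22.589235
  t = 7.0000: CF_t = 1036.000000, DF = 0.605382, PV = 627.176050
Price P = sum_t PV_t = 994.594278
Macaulay numerator sum_t t * PV_t:
  t * PV_t at t = 0.5000: 17.366136
  t * PV_t at t = 1.0000: 33.509187
  t * PV_t at t = 1.5000: 48.493758
  t * PV_t at t = 2.0000: 62.381422
  t * PV_t at t = 2.5000: 75.230851
  t * PV_t at t = 3.0000: 87.097947
  t * PV_t at t = 3.5000: 98.035959
  t * PV_t at t = 4.0000: 108.095606
  t * PV_t at t = 4.5000: 117.325187
  t * PV_t at t = 5.0000: 125.770689
  t * PV_t at t = 5.5000: 133.475888
  t * PV_t at t = 6.0000: 140.482450
  t * PV_t at t = 6.5000: 146.830025
  t * PV_t at t = 7.0000: 4390.232348
Macaulay duration D = (sum_t t * PV_t) / P = 5584.327455 / 994.594278 = 5.614679


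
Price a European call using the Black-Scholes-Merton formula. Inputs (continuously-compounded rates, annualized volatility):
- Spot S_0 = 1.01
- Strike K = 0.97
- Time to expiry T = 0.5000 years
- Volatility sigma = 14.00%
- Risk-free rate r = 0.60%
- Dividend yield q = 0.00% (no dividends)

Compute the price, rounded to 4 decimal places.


d1 = (ln(S/K) + (r - q + 0.5*sigma^2) * T) / (sigma * sqrt(T)) = 0.48800003
d2 = d1 - sigma * sqrt(T) = 0.38900508
exp(-rT) = 0.99700450; exp(-qT) = 1.00000000
C = S_0 * exp(-qT) * N(d1) - K * exp(-rT) * N(d2)
N(d1) = 0.68722509; N(d2) = 0.65136381
C = 1.0100 * 1.00000000 * 0.68722509 - 0.9700 * 0.99700450 * 0.65136381 = 0.0642

Answer: Price = 0.0642


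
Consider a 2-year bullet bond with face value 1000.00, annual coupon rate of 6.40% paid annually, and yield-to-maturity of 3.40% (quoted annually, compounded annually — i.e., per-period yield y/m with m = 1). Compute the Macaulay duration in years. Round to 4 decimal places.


Coupon per period c = face * coupon_rate / m = 64.000000
Periods per year m = 1; per-period yield y/m = 0.034000
Number of cashflows N = 2
Cashflows (t years, CF_t, discount factor 1/(1+y/m)^(m*t), PV):
  t = 1.0000: CF_t = 64.000000, DF = 0.967118, PV = 61.895551
  t = 2.0000: CF_t = 1064.000000, DF = 0.935317, PV = 995.177504
Price P = sum_t PV_t = 1057.073056
Macaulay numerator sum_t t * PV_t:
  t * PV_t at t = 1.0000: 61.895551
  t * PV_t at t = 2.0000: 1990.355009
Macaulay duration D = (sum_t t * PV_t) / P = 2052.250560 / 1057.073056 = 1.941446

Answer: Macaulay duration = 1.9414 years


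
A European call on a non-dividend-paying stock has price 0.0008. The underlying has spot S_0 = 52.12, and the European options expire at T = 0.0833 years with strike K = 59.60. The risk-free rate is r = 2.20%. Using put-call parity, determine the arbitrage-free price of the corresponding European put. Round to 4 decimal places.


Put-call parity: C - P = S_0 * exp(-qT) - K * exp(-rT).
S_0 * exp(-qT) = 52.1200 * 1.00000000 = 52.12000000
K * exp(-rT) = 59.6000 * 0.99816908 = 59.49087706
P = C - S*exp(-qT) + K*exp(-rT)
P = 0.0008 - 52.12000000 + 59.49087706 = 7.3717

Answer: Put price = 7.3717


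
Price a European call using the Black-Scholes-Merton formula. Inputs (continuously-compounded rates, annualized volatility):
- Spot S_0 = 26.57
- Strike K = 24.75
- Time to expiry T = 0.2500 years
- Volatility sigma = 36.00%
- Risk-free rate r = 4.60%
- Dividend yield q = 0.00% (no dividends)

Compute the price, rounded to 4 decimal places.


d1 = (ln(S/K) + (r - q + 0.5*sigma^2) * T) / (sigma * sqrt(T)) = 0.54809595
d2 = d1 - sigma * sqrt(T) = 0.36809595
exp(-rT) = 0.98856587; exp(-qT) = 1.00000000
C = S_0 * exp(-qT) * N(d1) - K * exp(-rT) * N(d2)
N(d1) = 0.70818699; N(d2) = 0.64359915
C = 26.5700 * 1.00000000 * 0.70818699 - 24.7500 * 0.98856587 * 0.64359915 = 3.0696

Answer: Price = 3.0696


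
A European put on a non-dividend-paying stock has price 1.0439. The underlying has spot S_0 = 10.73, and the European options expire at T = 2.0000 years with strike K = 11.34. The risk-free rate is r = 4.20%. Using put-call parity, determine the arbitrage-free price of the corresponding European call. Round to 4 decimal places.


Answer: Call price = 1.3475

Derivation:
Put-call parity: C - P = S_0 * exp(-qT) - K * exp(-rT).
S_0 * exp(-qT) = 10.7300 * 1.00000000 = 10.73000000
K * exp(-rT) = 11.3400 * 0.91943126 = 10.42635044
C = P + S*exp(-qT) - K*exp(-rT)
C = 1.0439 + 10.73000000 - 10.42635044 = 1.3475


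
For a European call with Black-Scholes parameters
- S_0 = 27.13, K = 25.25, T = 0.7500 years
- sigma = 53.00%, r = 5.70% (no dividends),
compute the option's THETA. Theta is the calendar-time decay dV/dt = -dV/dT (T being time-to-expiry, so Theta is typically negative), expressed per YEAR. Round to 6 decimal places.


d1 = 0.4790949941; d2 = 0.0201015301
phi(d1) = 0.3556868607; exp(-qT) = 1.0000000000; exp(-rT) = 0.9581508979
Theta = -S*exp(-qT)*phi(d1)*sigma/(2*sqrt(T)) - r*K*exp(-rT)*N(d2) + q*S*exp(-qT)*N(d1)
N(d1) = 0.6840644746; N(d2) = 0.5080188102; sqrt(T) = 0.8660254038
Term 1 = -27.1300 * 1.0000000000 * 0.3556868607 * 0.5300 / (2 * 0.8660254038) = -2.9527920191
Term 2 = -0.0570 * 25.2500 * 0.9581508979 * 0.5080188102 = -0.7005674290
Term 3 = 0 (no dividend yield, q = 0)
Theta = -2.9527920191 + (-0.7005674290) + (0.0000000000) = -3.653359

Answer: Theta = -3.653359


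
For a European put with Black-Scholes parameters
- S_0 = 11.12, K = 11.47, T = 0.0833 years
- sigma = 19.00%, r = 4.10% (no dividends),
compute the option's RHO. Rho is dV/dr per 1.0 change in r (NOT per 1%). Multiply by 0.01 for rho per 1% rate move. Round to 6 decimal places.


Answer: Rho = -0.668472

Derivation:
d1 = -0.4754204716; d2 = -0.5302577764
phi(d1) = 0.3563111740; exp(-qT) = 1.0000000000; exp(-rT) = 0.9965905255
N(-d2) = 0.7020333913
Rho = -K*T*exp(-rT)*N(-d2) = -11.4700 * 0.0833 * 0.9965905255 * 0.7020333913 = -0.668472


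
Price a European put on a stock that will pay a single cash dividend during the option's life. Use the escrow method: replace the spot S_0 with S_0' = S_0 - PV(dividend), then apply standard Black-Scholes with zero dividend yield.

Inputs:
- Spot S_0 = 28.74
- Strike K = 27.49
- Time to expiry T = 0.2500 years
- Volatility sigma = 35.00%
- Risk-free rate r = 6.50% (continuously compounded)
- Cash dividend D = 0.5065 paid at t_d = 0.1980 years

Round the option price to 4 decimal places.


Answer: Price = 1.3891

Derivation:
PV(D) = D * exp(-r * t_d) = 0.5065 * 0.98721246 = 0.50002311
S_0' = S_0 - PV(D) = 28.7400 - 0.50002311 = 28.23997689
d1 = (ln(S_0'/K) + (r + sigma^2/2)*T) / (sigma*sqrt(T)) = 0.33416453
d2 = d1 - sigma*sqrt(T) = 0.15916453
exp(-rT) = 0.98388132
N(-d1) = 0.36912771; N(-d2) = 0.43676963
P = K * exp(-rT) * N(-d2) - S_0' * N(-d1) = 27.4900 * 0.98388132 * 0.43676963 - 28.23997689 * 0.36912771 = 1.3891


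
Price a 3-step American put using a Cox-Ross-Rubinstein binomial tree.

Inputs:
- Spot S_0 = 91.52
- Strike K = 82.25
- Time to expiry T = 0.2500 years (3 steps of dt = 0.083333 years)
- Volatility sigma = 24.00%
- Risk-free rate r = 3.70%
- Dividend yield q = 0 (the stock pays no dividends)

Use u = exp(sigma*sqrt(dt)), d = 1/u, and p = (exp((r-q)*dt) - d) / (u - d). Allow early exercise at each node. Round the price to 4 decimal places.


dt = T/N = 0.083333
u = exp(sigma*sqrt(dt)) = 1.071738; d = 1/u = 0.933063
p = (exp((r-q)*dt) - d) / (u - d) = 0.504955
Discount per step: exp(-r*dt) = 0.996921
Stock lattice S(k, i) with i counting down-moves:
  k=0: S(0,0) = 91.5200
  k=1: S(1,0) = 98.0855; S(1,1) = 85.3940
  k=2: S(2,0) = 105.1220; S(2,1) = 91.5200; S(2,2) = 79.6780
  k=3: S(3,0) = 112.6633; S(3,1) = 98.0855; S(3,2) = 85.3940; S(3,3) = 74.3446
Terminal payoffs V(N, i) = max(K - S_T, 0):
  V(3,0) = 0.000000; V(3,1) = 0.000000; V(3,2) = 0.000000; V(3,3) = 7.905371
Backward induction: V(k, i) = exp(-r*dt) * [p * V(k+1, i) + (1-p) * V(k+1, i+1)]; then take max(V_cont, immediate exercise) for American.
  V(2,0) = exp(-r*dt) * [p*0.000000 + (1-p)*0.000000] = 0.000000; exercise = 0.000000; V(2,0) = max -> 0.000000
  V(2,1) = exp(-r*dt) * [p*0.000000 + (1-p)*0.000000] = 0.000000; exercise = 0.000000; V(2,1) = max -> 0.000000
  V(2,2) = exp(-r*dt) * [p*0.000000 + (1-p)*7.905371] = 3.901466; exercise = 2.572004; V(2,2) = max -> 3.901466
  V(1,0) = exp(-r*dt) * [p*0.000000 + (1-p)*0.000000] = 0.000000; exercise = 0.000000; V(1,0) = max -> 0.000000
  V(1,1) = exp(-r*dt) * [p*0.000000 + (1-p)*3.901466] = 1.925456; exercise = 0.000000; V(1,1) = max -> 1.925456
  V(0,0) = exp(-r*dt) * [p*0.000000 + (1-p)*1.925456] = 0.950253; exercise = 0.000000; V(0,0) = max -> 0.950253

Answer: Price = V(0,0) = 0.9503


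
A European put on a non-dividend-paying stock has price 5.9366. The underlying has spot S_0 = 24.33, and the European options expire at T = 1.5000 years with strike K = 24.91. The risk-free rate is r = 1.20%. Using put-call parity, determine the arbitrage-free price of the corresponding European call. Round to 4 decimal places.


Put-call parity: C - P = S_0 * exp(-qT) - K * exp(-rT).
S_0 * exp(-qT) = 24.3300 * 1.00000000 = 24.33000000
K * exp(-rT) = 24.9100 * 0.98216103 = 24.46563132
C = P + S*exp(-qT) - K*exp(-rT)
C = 5.9366 + 24.33000000 - 24.46563132 = 5.8010

Answer: Call price = 5.8010


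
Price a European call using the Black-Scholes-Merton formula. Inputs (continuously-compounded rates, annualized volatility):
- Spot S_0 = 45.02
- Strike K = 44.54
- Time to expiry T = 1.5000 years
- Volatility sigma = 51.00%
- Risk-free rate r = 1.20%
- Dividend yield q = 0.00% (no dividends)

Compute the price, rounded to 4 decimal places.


d1 = (ln(S/K) + (r - q + 0.5*sigma^2) * T) / (sigma * sqrt(T)) = 0.35828858
d2 = d1 - sigma * sqrt(T) = -0.26633130
exp(-rT) = 0.98216103; exp(-qT) = 1.00000000
C = S_0 * exp(-qT) * N(d1) - K * exp(-rT) * N(d2)
N(d1) = 0.63993632; N(d2) = 0.39499203
C = 45.0200 * 1.00000000 * 0.63993632 - 44.5400 * 0.98216103 * 0.39499203 = 11.5308

Answer: Price = 11.5308


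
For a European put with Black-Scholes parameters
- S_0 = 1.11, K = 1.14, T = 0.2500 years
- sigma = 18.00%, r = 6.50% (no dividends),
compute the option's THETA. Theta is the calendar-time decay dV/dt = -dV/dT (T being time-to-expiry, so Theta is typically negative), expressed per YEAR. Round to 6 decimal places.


d1 = -0.0707583009; d2 = -0.1607583009
phi(d1) = 0.3979448298; exp(-qT) = 1.0000000000; exp(-rT) = 0.9838813190
Theta = -S*exp(-qT)*phi(d1)*sigma/(2*sqrt(T)) + r*K*exp(-rT)*N(-d2) - q*S*exp(-qT)*N(-d1)
N(-d1) = 0.5282049402; N(-d2) = 0.5638581155; sqrt(T) = 0.5000000000
Term 1 = -1.1100 * 1.0000000000 * 0.3979448298 * 0.1800 / (2 * 0.5000000000) = -0.0795093770
Term 2 = 0.0650 * 1.1400 * 0.9838813190 * 0.5638581155 = 0.0411084175
Term 3 = 0 (no dividend yield, q = 0)
Theta = -0.0795093770 + (0.0411084175) + (0.0000000000) = -0.038401

Answer: Theta = -0.038401


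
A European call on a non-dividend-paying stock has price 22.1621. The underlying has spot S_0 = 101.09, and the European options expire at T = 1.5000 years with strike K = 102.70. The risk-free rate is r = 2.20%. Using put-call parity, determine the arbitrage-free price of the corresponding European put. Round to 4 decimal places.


Put-call parity: C - P = S_0 * exp(-qT) - K * exp(-rT).
S_0 * exp(-qT) = 101.0900 * 1.00000000 = 101.09000000
K * exp(-rT) = 102.7000 * 0.96753856 = 99.36621007
P = C - S*exp(-qT) + K*exp(-rT)
P = 22.1621 - 101.09000000 + 99.36621007 = 20.4383

Answer: Put price = 20.4383


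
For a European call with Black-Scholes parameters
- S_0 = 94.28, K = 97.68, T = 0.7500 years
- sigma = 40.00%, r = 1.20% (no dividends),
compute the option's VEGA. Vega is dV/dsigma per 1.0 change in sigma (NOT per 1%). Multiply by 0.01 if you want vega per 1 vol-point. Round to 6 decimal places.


d1 = 0.0969147329; d2 = -0.2494954286
phi(d1) = 0.3970731470; exp(-qT) = 1.0000000000; exp(-rT) = 0.9910403788
Vega = S * exp(-qT) * phi(d1) * sqrt(T) = 94.2800 * 1.0000000000 * 0.3970731470 * 0.8660254038 = 32.420576

Answer: Vega = 32.420576


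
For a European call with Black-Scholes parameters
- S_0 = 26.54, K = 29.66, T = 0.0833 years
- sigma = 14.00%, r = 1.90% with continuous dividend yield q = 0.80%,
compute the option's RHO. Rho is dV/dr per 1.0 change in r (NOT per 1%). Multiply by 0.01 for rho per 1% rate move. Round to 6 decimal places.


d1 = -2.7078277866; d2 = -2.7482342217
phi(d1) = 0.0102026867; exp(-qT) = 0.9993338220; exp(-rT) = 0.9984185518
N(d2) = 0.0029958595
Rho = K*T*exp(-rT)*N(d2) = 29.6600 * 0.0833 * 0.9984185518 * 0.0029958595 = 0.007390

Answer: Rho = 0.007390


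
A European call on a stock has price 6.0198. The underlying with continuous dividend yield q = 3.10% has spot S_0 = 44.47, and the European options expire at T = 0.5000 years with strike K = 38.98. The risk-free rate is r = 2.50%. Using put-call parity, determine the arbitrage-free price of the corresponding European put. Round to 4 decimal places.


Answer: Put price = 0.7296

Derivation:
Put-call parity: C - P = S_0 * exp(-qT) - K * exp(-rT).
S_0 * exp(-qT) = 44.4700 * 0.98461951 = 43.78602947
K * exp(-rT) = 38.9800 * 0.98757780 = 38.49578266
P = C - S*exp(-qT) + K*exp(-rT)
P = 6.0198 - 43.78602947 + 38.49578266 = 0.7296


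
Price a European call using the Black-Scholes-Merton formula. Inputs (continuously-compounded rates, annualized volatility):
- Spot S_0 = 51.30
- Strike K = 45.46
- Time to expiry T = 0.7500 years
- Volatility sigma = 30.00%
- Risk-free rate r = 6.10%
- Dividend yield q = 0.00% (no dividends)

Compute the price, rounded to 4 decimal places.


Answer: Price = 9.7970

Derivation:
d1 = (ln(S/K) + (r - q + 0.5*sigma^2) * T) / (sigma * sqrt(T)) = 0.77117805
d2 = d1 - sigma * sqrt(T) = 0.51137043
exp(-rT) = 0.95528075; exp(-qT) = 1.00000000
C = S_0 * exp(-qT) * N(d1) - K * exp(-rT) * N(d2)
N(d1) = 0.77969930; N(d2) = 0.69545415
C = 51.3000 * 1.00000000 * 0.77969930 - 45.4600 * 0.95528075 * 0.69545415 = 9.7970


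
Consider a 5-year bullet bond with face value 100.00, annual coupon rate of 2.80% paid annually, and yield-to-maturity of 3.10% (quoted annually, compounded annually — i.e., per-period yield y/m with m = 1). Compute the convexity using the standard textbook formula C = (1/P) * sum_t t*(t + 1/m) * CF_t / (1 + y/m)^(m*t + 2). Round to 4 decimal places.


Answer: Convexity = 26.2197

Derivation:
Coupon per period c = face * coupon_rate / m = 2.800000
Periods per year m = 1; per-period yield y/m = 0.031000
Number of cashflows N = 5
Cashflows (t years, CF_t, discount factor 1/(1+y/m)^(m*t), PV):
  t = 1.0000: CF_t = 2.800000, DF = 0.969932, PV = 2.715810
  t = 2.0000: CF_t = 2.800000, DF = 0.940768, PV = 2.634151
  t = 3.0000: CF_t = 2.800000, DF = 0.912481, PV = 2.554948
  t = 4.0000: CF_t = 2.800000, DF = 0.885045, PV = 2.478126
  t = 5.0000: CF_t = 102.800000, DF = 0.858434, PV = 88.246967
Price P = sum_t PV_t = 98.630002
Convexity numerator sum_t t*(t + 1/m) * CF_t / (1+y/m)^(m*t + 2):
  t = 1.0000: term = 5.109896
  t = 2.0000: term = 14.868756
  t = 3.0000: term = 28.843367
  t = 4.0000: term = 46.626846
  t = 5.0000: term = 2490.598444
Convexity = (1/P) * sum = 2586.047307 / 98.630002 = 26.219682


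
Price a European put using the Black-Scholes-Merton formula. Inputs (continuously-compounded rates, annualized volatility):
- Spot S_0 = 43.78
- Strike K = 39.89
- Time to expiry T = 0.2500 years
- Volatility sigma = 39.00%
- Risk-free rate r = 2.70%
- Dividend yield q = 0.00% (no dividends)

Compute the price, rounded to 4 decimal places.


Answer: Price = 1.5732

Derivation:
d1 = (ln(S/K) + (r - q + 0.5*sigma^2) * T) / (sigma * sqrt(T)) = 0.60930219
d2 = d1 - sigma * sqrt(T) = 0.41430219
exp(-rT) = 0.99327273; exp(-qT) = 1.00000000
P = K * exp(-rT) * N(-d2) - S_0 * exp(-qT) * N(-d1)
N(-d1) = 0.27116208; N(-d2) = 0.33932641
P = 39.8900 * 0.99327273 * 0.33932641 - 43.7800 * 1.00000000 * 0.27116208 = 1.5732


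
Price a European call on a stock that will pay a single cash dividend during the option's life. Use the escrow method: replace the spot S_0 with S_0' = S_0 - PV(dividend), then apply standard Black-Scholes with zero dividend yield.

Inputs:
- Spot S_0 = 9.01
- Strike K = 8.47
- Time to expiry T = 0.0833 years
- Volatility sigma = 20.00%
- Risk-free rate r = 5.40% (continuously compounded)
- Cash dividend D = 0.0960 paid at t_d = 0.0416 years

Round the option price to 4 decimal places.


Answer: Price = 0.5269

Derivation:
PV(D) = D * exp(-r * t_d) = 0.0960 * 0.99775612 = 0.09578459
S_0' = S_0 - PV(D) = 9.0100 - 0.09578459 = 8.91421541
d1 = (ln(S_0'/K) + (r + sigma^2/2)*T) / (sigma*sqrt(T)) = 0.99233332
d2 = d1 - sigma*sqrt(T) = 0.93460984
exp(-rT) = 0.99551190
N(d1) = 0.83948252; N(d2) = 0.82500530
C = S_0' * N(d1) - K * exp(-rT) * N(d2) = 8.91421541 * 0.83948252 - 8.4700 * 0.99551190 * 0.82500530 = 0.5269


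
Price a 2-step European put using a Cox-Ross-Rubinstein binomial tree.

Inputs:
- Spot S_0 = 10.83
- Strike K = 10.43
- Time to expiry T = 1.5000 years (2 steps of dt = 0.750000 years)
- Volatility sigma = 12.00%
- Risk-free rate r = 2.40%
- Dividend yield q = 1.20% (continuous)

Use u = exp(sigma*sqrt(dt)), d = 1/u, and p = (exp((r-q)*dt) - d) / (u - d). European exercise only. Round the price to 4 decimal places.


dt = T/N = 0.750000
u = exp(sigma*sqrt(dt)) = 1.109515; d = 1/u = 0.901295
p = (exp((r-q)*dt) - d) / (u - d) = 0.517461
Discount per step: exp(-r*dt) = 0.982161
Stock lattice S(k, i) with i counting down-moves:
  k=0: S(0,0) = 10.8300
  k=1: S(1,0) = 12.0160; S(1,1) = 9.7610
  k=2: S(2,0) = 13.3320; S(2,1) = 10.8300; S(2,2) = 8.7976
Terminal payoffs V(N, i) = max(K - S_T, 0):
  V(2,0) = 0.000000; V(2,1) = 0.000000; V(2,2) = 1.632444
Backward induction: V(k, i) = exp(-r*dt) * [p * V(k+1, i) + (1-p) * V(k+1, i+1)].
  V(1,0) = exp(-r*dt) * [p*0.000000 + (1-p)*0.000000] = 0.000000
  V(1,1) = exp(-r*dt) * [p*0.000000 + (1-p)*1.632444] = 0.773666
  V(0,0) = exp(-r*dt) * [p*0.000000 + (1-p)*0.773666] = 0.366664

Answer: Price = V(0,0) = 0.3667
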